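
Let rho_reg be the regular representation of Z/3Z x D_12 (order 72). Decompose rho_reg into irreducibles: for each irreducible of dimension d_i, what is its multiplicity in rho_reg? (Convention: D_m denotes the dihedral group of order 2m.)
Each irreducible V_i of dimension d_i appears with multiplicity d_i, i.e. rho_reg = (direct sum over all irreducibles V_i) d_i V_i. The irreducible dimensions for Z/3Z x D_12 are 1, 1, 1, 1, 1, 1, 1, 1, 1, 1, 1, 1, 2, 2, 2, 2, 2, 2, 2, 2, 2, 2, 2, 2, 2, 2, 2: 12 irreducibles of dimension 1, each with multiplicity 1; 15 irreducibles of dimension 2, each with multiplicity 2. Total dimension 12*1*1 + 15*2*2 = 72 = |G|.

Why: General theorem: in the regular representation of a finite group G, each irreducible appears with multiplicity equal to its dimension. Check: dim(rho_reg) = sum d_i^2 = 1 + 1 + 1 + 1 + 1 + 1 + 1 + 1 + 1 + 1 + 1 + 1 + 4 + 4 + 4 + 4 + 4 + 4 + 4 + 4 + 4 + 4 + 4 + 4 + 4 + 4 + 4 = 72 = |G|.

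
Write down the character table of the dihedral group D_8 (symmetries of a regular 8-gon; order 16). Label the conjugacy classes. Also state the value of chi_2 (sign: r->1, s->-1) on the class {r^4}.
Conjugacy classes: {e} of size 1, {r^4} of size 1, {r^1, r^7} of size 2, {r^2, r^6} of size 2, {r^3, r^5} of size 2, {s, sr^2, ...} of size 4, {sr, sr^3, ...} of size 4.
Character table:
  irrep \ class              {e} (size 1)  {r^4} (size 1)  {r^1, r^7} (size 2)  {r^2, r^6} (size 2)  {r^3, r^5} (size 2)  {s, sr^2, ...} (size 4)  {sr, sr^3, ...} (size 4)
  chi_1 (triv)               1             1               1                    1                    1                    1                        1                       
  chi_2 (sign: r->1, s->-1)  1             1               1                    1                    1                    -1                       -1                      
  chi_3 (r->-1, s->1)        1             1               -1                   1                    -1                   1                        -1                      
  chi_4 (r->-1, s->-1)       1             1               -1                   1                    -1                   -1                       1                       
  chi_5 (2d, j=1)            2             -2              sqrt(2)              0                    -sqrt(2)             0                        0                       
  chi_6 (2d, j=2)            2             2               0                    -2                   0                    0                        0                       
  chi_7 (2d, j=3)            2             -2              -sqrt(2)             0                    sqrt(2)              0                        0                       

Spot check: chi_2 (sign: r->1, s->-1) on {r^4} = 1.

Why: D_8 has order 2*8 = 16 with 7 conjugacy classes, hence 7 irreducibles. Sum of squared dims 1 + 1 + 1 + 1 + 4 + 4 + 4 = 16 = |G|. Linear characters come from the abelianisation; the 2-dimensional irreps have character r^k -> 2*cos(2*pi*j*k/8), reflections -> 0.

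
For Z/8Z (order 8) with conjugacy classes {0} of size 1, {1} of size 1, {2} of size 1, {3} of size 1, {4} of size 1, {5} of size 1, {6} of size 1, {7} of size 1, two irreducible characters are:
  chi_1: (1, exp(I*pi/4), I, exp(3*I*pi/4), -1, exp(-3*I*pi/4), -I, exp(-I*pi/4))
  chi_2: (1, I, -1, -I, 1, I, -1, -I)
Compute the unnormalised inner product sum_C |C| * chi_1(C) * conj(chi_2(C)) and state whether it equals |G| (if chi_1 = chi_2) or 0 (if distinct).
Sum = 0; so <chi_1, chi_2> = 0 (distinct irreducibles are orthogonal).

Proof sketch: Compute term by term over conjugacy classes (|C| * chi_1(C) * conj(chi_2(C))):
  1*(1)*conj(1) + 1*(exp(I*pi/4))*conj(I) + 1*(I)*conj(-1) + 1*(exp(3*I*pi/4))*conj(-I) + 1*(-1)*conj(1) + 1*(exp(-3*I*pi/4))*conj(I) + 1*(-I)*conj(-1) + 1*(exp(-I*pi/4))*conj(-I)
  = (1) + (-exp(3*I*pi/4)) + (-I) + (exp(-3*I*pi/4)) + (-1) + (-exp(-I*pi/4)) + (I) + (exp(I*pi/4))
  = 0.
(Exp terms are combined using exp(i*s)*conj(exp(i*t)) = exp(i*(s-t)), and sums of them are collapsed using the identity that for every m > 1 the m distinct m-th roots of unity sum to 0, e.g. 1 + exp(2*I*pi/3) + exp(-2*I*pi/3) = 0.)
Dividing by |G| = 8 gives 0/8 = 0, matching the row-orthogonality relation <chi_1, chi_2> = [chi_1 = chi_2].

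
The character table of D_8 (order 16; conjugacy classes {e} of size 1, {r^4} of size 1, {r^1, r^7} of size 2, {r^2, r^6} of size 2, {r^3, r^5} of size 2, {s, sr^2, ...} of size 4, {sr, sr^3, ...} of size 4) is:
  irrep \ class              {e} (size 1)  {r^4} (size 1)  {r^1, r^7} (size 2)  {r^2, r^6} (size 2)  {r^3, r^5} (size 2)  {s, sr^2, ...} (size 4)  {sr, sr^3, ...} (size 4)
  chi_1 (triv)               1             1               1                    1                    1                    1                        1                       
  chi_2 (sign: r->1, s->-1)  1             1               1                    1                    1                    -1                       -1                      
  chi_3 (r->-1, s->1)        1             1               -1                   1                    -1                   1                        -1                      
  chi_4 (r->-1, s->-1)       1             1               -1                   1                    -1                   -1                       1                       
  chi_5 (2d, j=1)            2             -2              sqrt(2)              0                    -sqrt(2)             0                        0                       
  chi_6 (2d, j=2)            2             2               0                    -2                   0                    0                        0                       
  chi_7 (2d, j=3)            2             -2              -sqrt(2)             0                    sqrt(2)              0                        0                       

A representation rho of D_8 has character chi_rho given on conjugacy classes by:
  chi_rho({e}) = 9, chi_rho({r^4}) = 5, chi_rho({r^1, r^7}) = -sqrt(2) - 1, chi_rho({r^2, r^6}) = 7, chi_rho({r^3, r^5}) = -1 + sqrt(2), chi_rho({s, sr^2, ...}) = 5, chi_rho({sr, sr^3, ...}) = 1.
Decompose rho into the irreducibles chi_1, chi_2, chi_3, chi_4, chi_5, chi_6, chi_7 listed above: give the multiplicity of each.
Multiplicities: chi_1: 3, chi_2: 0, chi_3: 3, chi_4: 1, chi_5: 0, chi_6: 0, chi_7: 1.

Justification: Use <chi_rho, chi> = (1/|G|) sum_C |C| * chi_rho(C) * conj(chi(C)) with |G| = 16 for each irreducible chi in the table:
  <chi_rho, chi_1> = (1/16)[1*(9)*conj(1) + 1*(5)*conj(1) + 2*(-sqrt(2) - 1)*conj(1) + 2*(7)*conj(1) + 2*(-1 + sqrt(2))*conj(1) + 4*(5)*conj(1) + 4*(1)*conj(1)]
      = (1/16)[(9) + (5) + (-2*sqrt(2) - 2) + (14) + (-2 + 2*sqrt(2)) + (20) + (4)] = 48/16 = 3
  <chi_rho, chi_2> = (1/16)[1*(9)*conj(1) + 1*(5)*conj(1) + 2*(-sqrt(2) - 1)*conj(1) + 2*(7)*conj(1) + 2*(-1 + sqrt(2))*conj(1) + 4*(5)*conj(-1) + 4*(1)*conj(-1)]
      = (1/16)[(9) + (5) + (-2*sqrt(2) - 2) + (14) + (-2 + 2*sqrt(2)) + (-20) + (-4)] = 0/16 = 0
  <chi_rho, chi_3> = (1/16)[1*(9)*conj(1) + 1*(5)*conj(1) + 2*(-sqrt(2) - 1)*conj(-1) + 2*(7)*conj(1) + 2*(-1 + sqrt(2))*conj(-1) + 4*(5)*conj(1) + 4*(1)*conj(-1)]
      = (1/16)[(9) + (5) + (2 + 2*sqrt(2)) + (14) + (2 - 2*sqrt(2)) + (20) + (-4)] = 48/16 = 3
  <chi_rho, chi_4> = (1/16)[1*(9)*conj(1) + 1*(5)*conj(1) + 2*(-sqrt(2) - 1)*conj(-1) + 2*(7)*conj(1) + 2*(-1 + sqrt(2))*conj(-1) + 4*(5)*conj(-1) + 4*(1)*conj(1)]
      = (1/16)[(9) + (5) + (2 + 2*sqrt(2)) + (14) + (2 - 2*sqrt(2)) + (-20) + (4)] = 16/16 = 1
  <chi_rho, chi_5> = (1/16)[1*(9)*conj(2) + 1*(5)*conj(-2) + 2*(-sqrt(2) - 1)*conj(sqrt(2)) + 2*(7)*conj(0) + 2*(-1 + sqrt(2))*conj(-sqrt(2)) + 4*(5)*conj(0) + 4*(1)*conj(0)]
      = (1/16)[(18) + (-10) + (-4 - 2*sqrt(2)) + (0) + (-4 + 2*sqrt(2)) + (0) + (0)] = 0/16 = 0
  <chi_rho, chi_6> = (1/16)[1*(9)*conj(2) + 1*(5)*conj(2) + 2*(-sqrt(2) - 1)*conj(0) + 2*(7)*conj(-2) + 2*(-1 + sqrt(2))*conj(0) + 4*(5)*conj(0) + 4*(1)*conj(0)]
      = (1/16)[(18) + (10) + (0) + (-28) + (0) + (0) + (0)] = 0/16 = 0
  <chi_rho, chi_7> = (1/16)[1*(9)*conj(2) + 1*(5)*conj(-2) + 2*(-sqrt(2) - 1)*conj(-sqrt(2)) + 2*(7)*conj(0) + 2*(-1 + sqrt(2))*conj(sqrt(2)) + 4*(5)*conj(0) + 4*(1)*conj(0)]
      = (1/16)[(18) + (-10) + (2*sqrt(2) + 4) + (0) + (4 - 2*sqrt(2)) + (0) + (0)] = 16/16 = 1
Dimension check: dim(rho) = sum (mult * dim) = 3*1 + 0*1 + 3*1 + 1*1 + 0*2 + 0*2 + 1*2 = 9 = chi_rho(e) = 9.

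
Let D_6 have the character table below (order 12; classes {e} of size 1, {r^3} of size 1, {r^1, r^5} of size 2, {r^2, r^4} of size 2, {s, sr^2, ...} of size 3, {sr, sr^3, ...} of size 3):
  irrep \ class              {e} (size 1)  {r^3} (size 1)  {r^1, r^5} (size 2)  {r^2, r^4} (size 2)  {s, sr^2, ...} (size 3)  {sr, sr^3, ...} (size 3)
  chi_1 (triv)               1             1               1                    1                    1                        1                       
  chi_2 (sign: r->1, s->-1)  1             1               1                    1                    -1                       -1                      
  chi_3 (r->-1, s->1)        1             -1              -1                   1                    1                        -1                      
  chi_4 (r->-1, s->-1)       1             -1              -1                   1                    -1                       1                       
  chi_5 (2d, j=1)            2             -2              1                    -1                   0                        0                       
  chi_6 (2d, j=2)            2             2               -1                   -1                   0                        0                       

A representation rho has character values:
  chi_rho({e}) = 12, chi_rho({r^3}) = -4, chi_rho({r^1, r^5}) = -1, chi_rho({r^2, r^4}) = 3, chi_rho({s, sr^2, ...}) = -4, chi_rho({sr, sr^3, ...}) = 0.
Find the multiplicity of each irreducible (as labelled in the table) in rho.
Multiplicities: chi_1: 0, chi_2: 2, chi_3: 1, chi_4: 3, chi_5: 2, chi_6: 1.

Argument: Use <chi_rho, chi> = (1/|G|) sum_C |C| * chi_rho(C) * conj(chi(C)) with |G| = 12 for each irreducible chi in the table:
  <chi_rho, chi_1> = (1/12)[1*(12)*conj(1) + 1*(-4)*conj(1) + 2*(-1)*conj(1) + 2*(3)*conj(1) + 3*(-4)*conj(1) + 3*(0)*conj(1)]
      = (1/12)[(12) + (-4) + (-2) + (6) + (-12) + (0)] = 0/12 = 0
  <chi_rho, chi_2> = (1/12)[1*(12)*conj(1) + 1*(-4)*conj(1) + 2*(-1)*conj(1) + 2*(3)*conj(1) + 3*(-4)*conj(-1) + 3*(0)*conj(-1)]
      = (1/12)[(12) + (-4) + (-2) + (6) + (12) + (0)] = 24/12 = 2
  <chi_rho, chi_3> = (1/12)[1*(12)*conj(1) + 1*(-4)*conj(-1) + 2*(-1)*conj(-1) + 2*(3)*conj(1) + 3*(-4)*conj(1) + 3*(0)*conj(-1)]
      = (1/12)[(12) + (4) + (2) + (6) + (-12) + (0)] = 12/12 = 1
  <chi_rho, chi_4> = (1/12)[1*(12)*conj(1) + 1*(-4)*conj(-1) + 2*(-1)*conj(-1) + 2*(3)*conj(1) + 3*(-4)*conj(-1) + 3*(0)*conj(1)]
      = (1/12)[(12) + (4) + (2) + (6) + (12) + (0)] = 36/12 = 3
  <chi_rho, chi_5> = (1/12)[1*(12)*conj(2) + 1*(-4)*conj(-2) + 2*(-1)*conj(1) + 2*(3)*conj(-1) + 3*(-4)*conj(0) + 3*(0)*conj(0)]
      = (1/12)[(24) + (8) + (-2) + (-6) + (0) + (0)] = 24/12 = 2
  <chi_rho, chi_6> = (1/12)[1*(12)*conj(2) + 1*(-4)*conj(2) + 2*(-1)*conj(-1) + 2*(3)*conj(-1) + 3*(-4)*conj(0) + 3*(0)*conj(0)]
      = (1/12)[(24) + (-8) + (2) + (-6) + (0) + (0)] = 12/12 = 1
Dimension check: dim(rho) = sum (mult * dim) = 0*1 + 2*1 + 1*1 + 3*1 + 2*2 + 1*2 = 12 = chi_rho(e) = 12.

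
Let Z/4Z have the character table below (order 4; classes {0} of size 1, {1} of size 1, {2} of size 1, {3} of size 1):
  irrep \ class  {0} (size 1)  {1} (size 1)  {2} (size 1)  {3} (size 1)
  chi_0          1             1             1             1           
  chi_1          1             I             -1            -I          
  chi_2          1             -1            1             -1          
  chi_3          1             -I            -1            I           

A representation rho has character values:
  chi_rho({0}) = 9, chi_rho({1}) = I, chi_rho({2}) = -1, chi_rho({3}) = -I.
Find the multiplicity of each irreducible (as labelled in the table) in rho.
Multiplicities: chi_0: 2, chi_1: 3, chi_2: 2, chi_3: 2.

Solution. Use <chi_rho, chi> = (1/|G|) sum_C |C| * chi_rho(C) * conj(chi(C)) with |G| = 4 for each irreducible chi in the table:
  <chi_rho, chi_0> = (1/4)[1*(9)*conj(1) + 1*(I)*conj(1) + 1*(-1)*conj(1) + 1*(-I)*conj(1)]
      = (1/4)[(9) + (I) + (-1) + (-I)] = 8/4 = 2
  <chi_rho, chi_1> = (1/4)[1*(9)*conj(1) + 1*(I)*conj(I) + 1*(-1)*conj(-1) + 1*(-I)*conj(-I)]
      = (1/4)[(9) + (1) + (1) + (1)] = 12/4 = 3
  <chi_rho, chi_2> = (1/4)[1*(9)*conj(1) + 1*(I)*conj(-1) + 1*(-1)*conj(1) + 1*(-I)*conj(-1)]
      = (1/4)[(9) + (-I) + (-1) + (I)] = 8/4 = 2
  <chi_rho, chi_3> = (1/4)[1*(9)*conj(1) + 1*(I)*conj(-I) + 1*(-1)*conj(-1) + 1*(-I)*conj(I)]
      = (1/4)[(9) + (-1) + (1) + (-1)] = 8/4 = 2
(Exp terms are combined using exp(i*s)*conj(exp(i*t)) = exp(i*(s-t)), and sums of them are collapsed using the identity that for every m > 1 the m distinct m-th roots of unity sum to 0, e.g. 1 + exp(2*I*pi/3) + exp(-2*I*pi/3) = 0.)
Dimension check: dim(rho) = sum (mult * dim) = 2*1 + 3*1 + 2*1 + 2*1 = 9 = chi_rho(e) = 9.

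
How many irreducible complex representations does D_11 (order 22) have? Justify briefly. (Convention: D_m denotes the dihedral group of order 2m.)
7

Why: The number of irreducible complex representations of a finite group equals its number of conjugacy classes. D_11 has 7 conjugacy classes ((n+3)/2 for n odd), so D_11 (order 22) has exactly 7 irreducible complex representations.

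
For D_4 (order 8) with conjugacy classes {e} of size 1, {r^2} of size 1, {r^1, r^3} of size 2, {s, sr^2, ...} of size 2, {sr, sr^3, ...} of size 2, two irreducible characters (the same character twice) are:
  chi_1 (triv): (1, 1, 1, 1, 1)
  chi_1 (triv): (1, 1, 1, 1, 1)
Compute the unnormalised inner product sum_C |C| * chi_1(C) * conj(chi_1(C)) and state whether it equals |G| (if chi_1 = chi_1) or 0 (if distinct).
Sum = 8 = |G| = 8; so <chi_1, chi_1> = 1 (norm-1 confirms irreducibility).

Argument: Compute term by term over conjugacy classes (|C| * chi_1(C) * conj(chi_1(C))):
  1*(1)*conj(1) + 1*(1)*conj(1) + 2*(1)*conj(1) + 2*(1)*conj(1) + 2*(1)*conj(1)
  = (1) + (1) + (2) + (2) + (2)
  = 8.
Dividing by |G| = 8 gives 8/8 = 1, matching the row-orthogonality relation <chi_1, chi_1> = [chi_1 = chi_1].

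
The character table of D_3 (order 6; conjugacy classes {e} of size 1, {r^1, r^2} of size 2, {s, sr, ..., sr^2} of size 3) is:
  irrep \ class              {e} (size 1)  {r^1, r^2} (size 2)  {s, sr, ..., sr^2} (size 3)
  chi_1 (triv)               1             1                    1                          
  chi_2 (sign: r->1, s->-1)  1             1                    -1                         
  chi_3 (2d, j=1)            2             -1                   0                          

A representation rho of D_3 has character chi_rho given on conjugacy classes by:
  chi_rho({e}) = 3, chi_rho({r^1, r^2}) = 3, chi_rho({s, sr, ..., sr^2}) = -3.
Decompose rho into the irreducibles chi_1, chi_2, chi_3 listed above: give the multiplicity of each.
Multiplicities: chi_1: 0, chi_2: 3, chi_3: 0.

Reasoning: Use <chi_rho, chi> = (1/|G|) sum_C |C| * chi_rho(C) * conj(chi(C)) with |G| = 6 for each irreducible chi in the table:
  <chi_rho, chi_1> = (1/6)[1*(3)*conj(1) + 2*(3)*conj(1) + 3*(-3)*conj(1)]
      = (1/6)[(3) + (6) + (-9)] = 0/6 = 0
  <chi_rho, chi_2> = (1/6)[1*(3)*conj(1) + 2*(3)*conj(1) + 3*(-3)*conj(-1)]
      = (1/6)[(3) + (6) + (9)] = 18/6 = 3
  <chi_rho, chi_3> = (1/6)[1*(3)*conj(2) + 2*(3)*conj(-1) + 3*(-3)*conj(0)]
      = (1/6)[(6) + (-6) + (0)] = 0/6 = 0
Dimension check: dim(rho) = sum (mult * dim) = 0*1 + 3*1 + 0*2 = 3 = chi_rho(e) = 3.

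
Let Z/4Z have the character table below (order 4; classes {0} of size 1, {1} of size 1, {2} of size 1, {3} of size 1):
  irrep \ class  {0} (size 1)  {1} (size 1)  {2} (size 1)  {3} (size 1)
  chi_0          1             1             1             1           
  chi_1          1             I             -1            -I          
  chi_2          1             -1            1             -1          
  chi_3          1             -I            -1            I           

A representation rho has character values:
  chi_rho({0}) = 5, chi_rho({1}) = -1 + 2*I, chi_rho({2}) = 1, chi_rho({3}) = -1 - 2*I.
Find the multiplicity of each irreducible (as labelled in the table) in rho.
Multiplicities: chi_0: 1, chi_1: 2, chi_2: 2, chi_3: 0.

Proof sketch: Use <chi_rho, chi> = (1/|G|) sum_C |C| * chi_rho(C) * conj(chi(C)) with |G| = 4 for each irreducible chi in the table:
  <chi_rho, chi_0> = (1/4)[1*(5)*conj(1) + 1*(-1 + 2*I)*conj(1) + 1*(1)*conj(1) + 1*(-1 - 2*I)*conj(1)]
      = (1/4)[(5) + (-1 + 2*I) + (1) + (-1 - 2*I)] = 4/4 = 1
  <chi_rho, chi_1> = (1/4)[1*(5)*conj(1) + 1*(-1 + 2*I)*conj(I) + 1*(1)*conj(-1) + 1*(-1 - 2*I)*conj(-I)]
      = (1/4)[(5) + (2 + I) + (-1) + (2 - I)] = 8/4 = 2
  <chi_rho, chi_2> = (1/4)[1*(5)*conj(1) + 1*(-1 + 2*I)*conj(-1) + 1*(1)*conj(1) + 1*(-1 - 2*I)*conj(-1)]
      = (1/4)[(5) + (1 - 2*I) + (1) + (1 + 2*I)] = 8/4 = 2
  <chi_rho, chi_3> = (1/4)[1*(5)*conj(1) + 1*(-1 + 2*I)*conj(-I) + 1*(1)*conj(-1) + 1*(-1 - 2*I)*conj(I)]
      = (1/4)[(5) + (-2 - I) + (-1) + (-2 + I)] = 0/4 = 0
(Exp terms are combined using exp(i*s)*conj(exp(i*t)) = exp(i*(s-t)), and sums of them are collapsed using the identity that for every m > 1 the m distinct m-th roots of unity sum to 0, e.g. 1 + exp(2*I*pi/3) + exp(-2*I*pi/3) = 0.)
Dimension check: dim(rho) = sum (mult * dim) = 1*1 + 2*1 + 2*1 + 0*1 = 5 = chi_rho(e) = 5.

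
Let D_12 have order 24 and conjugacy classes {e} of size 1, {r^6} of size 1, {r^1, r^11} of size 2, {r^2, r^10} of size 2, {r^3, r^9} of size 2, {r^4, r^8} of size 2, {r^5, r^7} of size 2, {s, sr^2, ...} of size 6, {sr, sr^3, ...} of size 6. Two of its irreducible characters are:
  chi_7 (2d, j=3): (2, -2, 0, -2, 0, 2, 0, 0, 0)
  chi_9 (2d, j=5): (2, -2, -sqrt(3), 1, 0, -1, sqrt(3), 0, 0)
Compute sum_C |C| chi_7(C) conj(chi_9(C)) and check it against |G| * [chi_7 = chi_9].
Sum = 0; so <chi_7, chi_9> = 0 (distinct irreducibles are orthogonal).

Reasoning: Compute term by term over conjugacy classes (|C| * chi_7(C) * conj(chi_9(C))):
  1*(2)*conj(2) + 1*(-2)*conj(-2) + 2*(0)*conj(-sqrt(3)) + 2*(-2)*conj(1) + 2*(0)*conj(0) + 2*(2)*conj(-1) + 2*(0)*conj(sqrt(3)) + 6*(0)*conj(0) + 6*(0)*conj(0)
  = (4) + (4) + (0) + (-4) + (0) + (-4) + (0) + (0) + (0)
  = 0.
Dividing by |G| = 24 gives 0/24 = 0, matching the row-orthogonality relation <chi_7, chi_9> = [chi_7 = chi_9].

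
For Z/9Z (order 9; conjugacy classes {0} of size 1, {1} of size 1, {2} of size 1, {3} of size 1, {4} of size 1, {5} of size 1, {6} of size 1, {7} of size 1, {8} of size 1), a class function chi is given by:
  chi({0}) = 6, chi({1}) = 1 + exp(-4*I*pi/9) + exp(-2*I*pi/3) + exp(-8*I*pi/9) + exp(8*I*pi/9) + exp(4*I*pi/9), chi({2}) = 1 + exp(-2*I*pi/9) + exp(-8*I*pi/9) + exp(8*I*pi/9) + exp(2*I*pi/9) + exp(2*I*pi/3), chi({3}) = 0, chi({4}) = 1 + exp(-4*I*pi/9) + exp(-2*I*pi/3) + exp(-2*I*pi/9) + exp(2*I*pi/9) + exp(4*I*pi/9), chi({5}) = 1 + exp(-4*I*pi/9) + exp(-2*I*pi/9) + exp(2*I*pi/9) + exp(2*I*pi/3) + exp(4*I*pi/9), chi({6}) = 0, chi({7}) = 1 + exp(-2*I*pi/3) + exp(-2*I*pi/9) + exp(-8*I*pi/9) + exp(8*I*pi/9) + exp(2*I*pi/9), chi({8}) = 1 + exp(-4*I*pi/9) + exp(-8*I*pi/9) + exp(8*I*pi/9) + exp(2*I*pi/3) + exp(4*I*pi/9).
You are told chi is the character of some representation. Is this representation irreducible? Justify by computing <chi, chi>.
Not irreducible (reducible): <chi, chi> = 6 > 1.

Derivation: <chi, chi> = (1/|G|) sum_C |C| * |chi(C)|^2 = (1/9)[1*|6|^2 + 1*|1 + exp(-4*I*pi/9) + exp(-2*I*pi/3) + exp(-8*I*pi/9) + exp(8*I*pi/9) + exp(4*I*pi/9)|^2 + 1*|1 + exp(-2*I*pi/9) + exp(-8*I*pi/9) + exp(8*I*pi/9) + exp(2*I*pi/9) + exp(2*I*pi/3)|^2 + 1*|0|^2 + 1*|1 + exp(-4*I*pi/9) + exp(-2*I*pi/3) + exp(-2*I*pi/9) + exp(2*I*pi/9) + exp(4*I*pi/9)|^2 + 1*|1 + exp(-4*I*pi/9) + exp(-2*I*pi/9) + exp(2*I*pi/9) + exp(2*I*pi/3) + exp(4*I*pi/9)|^2 + 1*|0|^2 + 1*|1 + exp(-2*I*pi/3) + exp(-2*I*pi/9) + exp(-8*I*pi/9) + exp(8*I*pi/9) + exp(2*I*pi/9)|^2 + 1*|1 + exp(-4*I*pi/9) + exp(-8*I*pi/9) + exp(8*I*pi/9) + exp(2*I*pi/3) + exp(4*I*pi/9)|^2]
  = (1/9)[(36) + (6 + 5*exp(-4*I*pi/9) + 3*exp(-2*I*pi/3) + 3*exp(-2*I*pi/9) + 4*exp(-8*I*pi/9) + 4*exp(8*I*pi/9) + 3*exp(2*I*pi/9) + 3*exp(2*I*pi/3) + 5*exp(4*I*pi/9)) + (6 + 3*exp(-4*I*pi/9) + 3*exp(-2*I*pi/3) + 4*exp(-2*I*pi/9) + 5*exp(-8*I*pi/9) + 5*exp(8*I*pi/9) + 4*exp(2*I*pi/9) + 3*exp(2*I*pi/3) + 3*exp(4*I*pi/9)) + (0) + (6 + 4*exp(-4*I*pi/9) + 5*exp(-2*I*pi/9) + 3*exp(-2*I*pi/3) + 3*exp(-8*I*pi/9) + 3*exp(8*I*pi/9) + 3*exp(2*I*pi/3) + 5*exp(2*I*pi/9) + 4*exp(4*I*pi/9)) + (6 + 4*exp(-4*I*pi/9) + 5*exp(-2*I*pi/9) + 3*exp(-2*I*pi/3) + 3*exp(-8*I*pi/9) + 3*exp(8*I*pi/9) + 3*exp(2*I*pi/3) + 5*exp(2*I*pi/9) + 4*exp(4*I*pi/9)) + (0) + (6 + 3*exp(-4*I*pi/9) + 3*exp(-2*I*pi/3) + 4*exp(-2*I*pi/9) + 5*exp(-8*I*pi/9) + 5*exp(8*I*pi/9) + 4*exp(2*I*pi/9) + 3*exp(2*I*pi/3) + 3*exp(4*I*pi/9)) + (6 + 5*exp(-4*I*pi/9) + 3*exp(-2*I*pi/3) + 3*exp(-2*I*pi/9) + 4*exp(-8*I*pi/9) + 4*exp(8*I*pi/9) + 3*exp(2*I*pi/9) + 3*exp(2*I*pi/3) + 5*exp(4*I*pi/9))] = 54/9 = 6.
(Exp terms are combined using exp(i*s)*conj(exp(i*t)) = exp(i*(s-t)), and sums of them are collapsed using the identity that for every m > 1 the m distinct m-th roots of unity sum to 0, e.g. 1 + exp(2*I*pi/3) + exp(-2*I*pi/3) = 0.)
A character is irreducible iff <chi, chi> = 1, so this representation is reducible.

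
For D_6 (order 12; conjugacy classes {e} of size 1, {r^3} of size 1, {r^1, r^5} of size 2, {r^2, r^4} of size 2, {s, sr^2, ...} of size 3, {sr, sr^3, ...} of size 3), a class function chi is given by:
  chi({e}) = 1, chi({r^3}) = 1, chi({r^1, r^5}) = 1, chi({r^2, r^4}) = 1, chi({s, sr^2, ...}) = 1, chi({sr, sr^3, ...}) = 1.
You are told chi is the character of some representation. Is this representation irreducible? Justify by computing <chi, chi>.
Irreducible: <chi, chi> = 1.

Proof sketch: <chi, chi> = (1/|G|) sum_C |C| * |chi(C)|^2 = (1/12)[1*|1|^2 + 1*|1|^2 + 2*|1|^2 + 2*|1|^2 + 3*|1|^2 + 3*|1|^2]
  = (1/12)[(1) + (1) + (2) + (2) + (3) + (3)] = 12/12 = 1.
A character is irreducible iff <chi, chi> = 1, so this representation is irreducible.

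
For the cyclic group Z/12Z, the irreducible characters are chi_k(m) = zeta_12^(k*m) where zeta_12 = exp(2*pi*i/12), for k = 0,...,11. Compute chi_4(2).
chi_4(2) = zeta_12^8 = exp(-2*I*pi/3)

Working: chi_4(2) = zeta_12^(4*2) = zeta_12^8. Since zeta_12^12 = 1, this equals zeta_12^8 = exp(2*pi*i*8/12) = exp(-2*I*pi/3).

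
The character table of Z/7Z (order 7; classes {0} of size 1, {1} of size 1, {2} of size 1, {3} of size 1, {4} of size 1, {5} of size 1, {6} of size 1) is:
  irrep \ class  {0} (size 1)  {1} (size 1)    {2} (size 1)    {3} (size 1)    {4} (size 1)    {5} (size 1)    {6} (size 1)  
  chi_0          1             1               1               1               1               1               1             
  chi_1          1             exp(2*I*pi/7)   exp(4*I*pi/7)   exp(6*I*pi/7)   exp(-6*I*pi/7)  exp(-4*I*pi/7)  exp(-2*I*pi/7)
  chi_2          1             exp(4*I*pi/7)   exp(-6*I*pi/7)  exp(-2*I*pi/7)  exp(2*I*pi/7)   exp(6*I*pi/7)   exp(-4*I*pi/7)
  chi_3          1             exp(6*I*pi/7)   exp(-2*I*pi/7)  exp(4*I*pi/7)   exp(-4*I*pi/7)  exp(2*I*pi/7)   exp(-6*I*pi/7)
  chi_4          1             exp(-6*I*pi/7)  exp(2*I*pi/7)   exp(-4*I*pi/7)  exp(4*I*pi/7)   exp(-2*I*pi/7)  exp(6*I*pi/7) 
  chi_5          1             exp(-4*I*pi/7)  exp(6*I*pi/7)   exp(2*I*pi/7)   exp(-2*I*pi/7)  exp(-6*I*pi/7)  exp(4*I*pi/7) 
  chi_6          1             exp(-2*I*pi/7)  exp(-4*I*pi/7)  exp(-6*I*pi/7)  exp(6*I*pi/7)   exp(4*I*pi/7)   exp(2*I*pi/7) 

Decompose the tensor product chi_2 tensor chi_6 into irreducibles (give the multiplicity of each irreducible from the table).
chi_2 tensor chi_6 = chi_1 (all other irreducibles have multiplicity 0).

Why: The character of a tensor product is the pointwise product (chi_2 * chi_6)(C) = chi_2(C) * chi_6(C):
  {0}: (1)*(1), {1}: (exp(4*I*pi/7))*(exp(-2*I*pi/7)), {2}: (exp(-6*I*pi/7))*(exp(-4*I*pi/7)), {3}: (exp(-2*I*pi/7))*(exp(-6*I*pi/7)), {4}: (exp(2*I*pi/7))*(exp(6*I*pi/7)), {5}: (exp(6*I*pi/7))*(exp(4*I*pi/7)), {6}: (exp(-4*I*pi/7))*(exp(2*I*pi/7))
so (chi_2 * chi_6) takes values
  {0} -> 1, {1} -> exp(2*I*pi/7), {2} -> exp(4*I*pi/7), {3} -> exp(6*I*pi/7), {4} -> exp(-6*I*pi/7), {5} -> exp(-4*I*pi/7), {6} -> exp(-2*I*pi/7).
Now take the inner product of this character with each irreducible chi from the table, <chi_2*chi_6, chi> = (1/7) sum_C |C| (chi_2*chi_6)(C) conj(chi(C)):
  <chi_2*chi_6, chi_0> = (1/7)[1*(1)*conj(1) + 1*(exp(2*I*pi/7))*conj(1) + 1*(exp(4*I*pi/7))*conj(1) + 1*(exp(6*I*pi/7))*conj(1) + 1*(exp(-6*I*pi/7))*conj(1) + 1*(exp(-4*I*pi/7))*conj(1) + 1*(exp(-2*I*pi/7))*conj(1)]
      = (1/7)[(1) + (exp(2*I*pi/7)) + (exp(4*I*pi/7)) + (exp(6*I*pi/7)) + (exp(-6*I*pi/7)) + (exp(-4*I*pi/7)) + (exp(-2*I*pi/7))] = 0/7 = 0
  <chi_2*chi_6, chi_1> = (1/7)[1*(1)*conj(1) + 1*(exp(2*I*pi/7))*conj(exp(2*I*pi/7)) + 1*(exp(4*I*pi/7))*conj(exp(4*I*pi/7)) + 1*(exp(6*I*pi/7))*conj(exp(6*I*pi/7)) + 1*(exp(-6*I*pi/7))*conj(exp(-6*I*pi/7)) + 1*(exp(-4*I*pi/7))*conj(exp(-4*I*pi/7)) + 1*(exp(-2*I*pi/7))*conj(exp(-2*I*pi/7))]
      = (1/7)[(1) + (1) + (1) + (1) + (1) + (1) + (1)] = 7/7 = 1
  <chi_2*chi_6, chi_2> = (1/7)[1*(1)*conj(1) + 1*(exp(2*I*pi/7))*conj(exp(4*I*pi/7)) + 1*(exp(4*I*pi/7))*conj(exp(-6*I*pi/7)) + 1*(exp(6*I*pi/7))*conj(exp(-2*I*pi/7)) + 1*(exp(-6*I*pi/7))*conj(exp(2*I*pi/7)) + 1*(exp(-4*I*pi/7))*conj(exp(6*I*pi/7)) + 1*(exp(-2*I*pi/7))*conj(exp(-4*I*pi/7))]
      = (1/7)[(1) + (exp(-2*I*pi/7)) + (exp(-4*I*pi/7)) + (exp(-6*I*pi/7)) + (exp(6*I*pi/7)) + (exp(4*I*pi/7)) + (exp(2*I*pi/7))] = 0/7 = 0
  <chi_2*chi_6, chi_3> = (1/7)[1*(1)*conj(1) + 1*(exp(2*I*pi/7))*conj(exp(6*I*pi/7)) + 1*(exp(4*I*pi/7))*conj(exp(-2*I*pi/7)) + 1*(exp(6*I*pi/7))*conj(exp(4*I*pi/7)) + 1*(exp(-6*I*pi/7))*conj(exp(-4*I*pi/7)) + 1*(exp(-4*I*pi/7))*conj(exp(2*I*pi/7)) + 1*(exp(-2*I*pi/7))*conj(exp(-6*I*pi/7))]
      = (1/7)[(1) + (exp(-4*I*pi/7)) + (exp(6*I*pi/7)) + (exp(2*I*pi/7)) + (exp(-2*I*pi/7)) + (exp(-6*I*pi/7)) + (exp(4*I*pi/7))] = 0/7 = 0
  <chi_2*chi_6, chi_4> = (1/7)[1*(1)*conj(1) + 1*(exp(2*I*pi/7))*conj(exp(-6*I*pi/7)) + 1*(exp(4*I*pi/7))*conj(exp(2*I*pi/7)) + 1*(exp(6*I*pi/7))*conj(exp(-4*I*pi/7)) + 1*(exp(-6*I*pi/7))*conj(exp(4*I*pi/7)) + 1*(exp(-4*I*pi/7))*conj(exp(-2*I*pi/7)) + 1*(exp(-2*I*pi/7))*conj(exp(6*I*pi/7))]
      = (1/7)[(1) + (exp(-6*I*pi/7)) + (exp(2*I*pi/7)) + (exp(-4*I*pi/7)) + (exp(4*I*pi/7)) + (exp(-2*I*pi/7)) + (exp(6*I*pi/7))] = 0/7 = 0
  <chi_2*chi_6, chi_5> = (1/7)[1*(1)*conj(1) + 1*(exp(2*I*pi/7))*conj(exp(-4*I*pi/7)) + 1*(exp(4*I*pi/7))*conj(exp(6*I*pi/7)) + 1*(exp(6*I*pi/7))*conj(exp(2*I*pi/7)) + 1*(exp(-6*I*pi/7))*conj(exp(-2*I*pi/7)) + 1*(exp(-4*I*pi/7))*conj(exp(-6*I*pi/7)) + 1*(exp(-2*I*pi/7))*conj(exp(4*I*pi/7))]
      = (1/7)[(1) + (exp(6*I*pi/7)) + (exp(-2*I*pi/7)) + (exp(4*I*pi/7)) + (exp(-4*I*pi/7)) + (exp(2*I*pi/7)) + (exp(-6*I*pi/7))] = 0/7 = 0
  <chi_2*chi_6, chi_6> = (1/7)[1*(1)*conj(1) + 1*(exp(2*I*pi/7))*conj(exp(-2*I*pi/7)) + 1*(exp(4*I*pi/7))*conj(exp(-4*I*pi/7)) + 1*(exp(6*I*pi/7))*conj(exp(-6*I*pi/7)) + 1*(exp(-6*I*pi/7))*conj(exp(6*I*pi/7)) + 1*(exp(-4*I*pi/7))*conj(exp(4*I*pi/7)) + 1*(exp(-2*I*pi/7))*conj(exp(2*I*pi/7))]
      = (1/7)[(1) + (exp(4*I*pi/7)) + (exp(-6*I*pi/7)) + (exp(-2*I*pi/7)) + (exp(2*I*pi/7)) + (exp(6*I*pi/7)) + (exp(-4*I*pi/7))] = 0/7 = 0
(Exp terms are combined using exp(i*s)*conj(exp(i*t)) = exp(i*(s-t)), and sums of them are collapsed using the identity that for every m > 1 the m distinct m-th roots of unity sum to 0, e.g. 1 + exp(2*I*pi/3) + exp(-2*I*pi/3) = 0.)
Hence the multiplicities are chi_1: 1. Dimension check: dim(chi_2)*dim(chi_6) = 1*1 = 1 and sum (mult * dim) = 1*1 = 1.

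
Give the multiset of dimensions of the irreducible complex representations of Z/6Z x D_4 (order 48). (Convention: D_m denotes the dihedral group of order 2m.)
Dimensions: 1, 1, 1, 1, 1, 1, 1, 1, 1, 1, 1, 1, 1, 1, 1, 1, 1, 1, 1, 1, 1, 1, 1, 1, 2, 2, 2, 2, 2, 2

Why: There are 30 irreducibles (= number of conjugacy classes). Their dimensions d_i satisfy sum d_i^2 = |G| = 48: 1 + 1 + 1 + 1 + 1 + 1 + 1 + 1 + 1 + 1 + 1 + 1 + 1 + 1 + 1 + 1 + 1 + 1 + 1 + 1 + 1 + 1 + 1 + 1 + 4 + 4 + 4 + 4 + 4 + 4 = 48. (For the product with Z/6Z: each of the 6 1-dim characters of Z/6Z tensors with each irrep of D_4, giving 6 copies of each D_4-dimension.)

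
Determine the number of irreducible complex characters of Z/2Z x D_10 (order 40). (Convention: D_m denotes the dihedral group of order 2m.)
16

Proof sketch: The number of irreducible complex representations of a finite group equals its number of conjugacy classes. For a direct product, #classes(G x H) = #classes(G) * #classes(H). Z/2Z has 2 classes (abelian), D_10 has 8 classes, so 2 * 8 = 16, so Z/2Z x D_10 (order 40) has exactly 16 irreducible complex representations.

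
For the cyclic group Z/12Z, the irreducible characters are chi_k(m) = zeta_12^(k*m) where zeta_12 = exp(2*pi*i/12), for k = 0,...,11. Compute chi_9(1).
chi_9(1) = zeta_12^9 = -I

Reasoning: chi_9(1) = zeta_12^(9*1) = zeta_12^9. Since zeta_12^12 = 1, this equals zeta_12^9 = exp(2*pi*i*9/12) = -I.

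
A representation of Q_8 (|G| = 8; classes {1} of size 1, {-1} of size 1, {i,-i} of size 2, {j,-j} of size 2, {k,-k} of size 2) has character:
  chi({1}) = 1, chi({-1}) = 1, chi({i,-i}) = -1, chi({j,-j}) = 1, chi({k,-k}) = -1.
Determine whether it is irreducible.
Irreducible: <chi, chi> = 1.

Derivation: <chi, chi> = (1/|G|) sum_C |C| * |chi(C)|^2 = (1/8)[1*|1|^2 + 1*|1|^2 + 2*|-1|^2 + 2*|1|^2 + 2*|-1|^2]
  = (1/8)[(1) + (1) + (2) + (2) + (2)] = 8/8 = 1.
A character is irreducible iff <chi, chi> = 1, so this representation is irreducible.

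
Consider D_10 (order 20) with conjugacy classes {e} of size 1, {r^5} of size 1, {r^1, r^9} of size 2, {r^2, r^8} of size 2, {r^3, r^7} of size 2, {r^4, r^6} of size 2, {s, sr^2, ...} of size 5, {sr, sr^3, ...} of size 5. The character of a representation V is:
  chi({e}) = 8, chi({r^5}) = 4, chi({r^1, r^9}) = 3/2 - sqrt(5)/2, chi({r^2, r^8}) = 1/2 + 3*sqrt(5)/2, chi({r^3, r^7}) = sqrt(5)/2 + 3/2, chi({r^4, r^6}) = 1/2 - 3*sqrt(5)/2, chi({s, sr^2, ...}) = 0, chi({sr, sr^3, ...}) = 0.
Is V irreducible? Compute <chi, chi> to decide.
Not irreducible (reducible): <chi, chi> = 7 > 1.

Working: <chi, chi> = (1/|G|) sum_C |C| * |chi(C)|^2 = (1/20)[1*|8|^2 + 1*|4|^2 + 2*|3/2 - sqrt(5)/2|^2 + 2*|1/2 + 3*sqrt(5)/2|^2 + 2*|sqrt(5)/2 + 3/2|^2 + 2*|1/2 - 3*sqrt(5)/2|^2 + 5*|0|^2 + 5*|0|^2]
  = (1/20)[(64) + (16) + (7 - 3*sqrt(5)) + (3*sqrt(5) + 23) + (3*sqrt(5) + 7) + (23 - 3*sqrt(5)) + (0) + (0)] = 140/20 = 7.
A character is irreducible iff <chi, chi> = 1, so this representation is reducible.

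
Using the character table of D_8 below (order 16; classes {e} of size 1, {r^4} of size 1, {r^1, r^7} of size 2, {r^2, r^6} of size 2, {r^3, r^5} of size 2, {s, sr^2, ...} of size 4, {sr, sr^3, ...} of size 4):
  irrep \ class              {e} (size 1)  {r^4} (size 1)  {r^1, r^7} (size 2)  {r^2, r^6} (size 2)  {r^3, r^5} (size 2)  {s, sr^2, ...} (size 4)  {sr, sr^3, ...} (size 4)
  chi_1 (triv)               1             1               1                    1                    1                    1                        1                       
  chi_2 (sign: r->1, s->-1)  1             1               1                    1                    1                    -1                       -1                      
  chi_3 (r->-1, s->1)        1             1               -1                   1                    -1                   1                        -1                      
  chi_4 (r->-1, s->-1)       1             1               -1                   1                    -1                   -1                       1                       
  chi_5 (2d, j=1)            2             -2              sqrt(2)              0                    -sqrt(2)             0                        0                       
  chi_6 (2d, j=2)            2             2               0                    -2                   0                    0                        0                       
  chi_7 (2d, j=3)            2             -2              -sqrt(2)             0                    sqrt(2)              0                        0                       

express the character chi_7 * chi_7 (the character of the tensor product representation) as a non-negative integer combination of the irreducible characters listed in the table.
chi_7 tensor chi_7 = chi_1 + chi_2 + chi_6 (all other irreducibles have multiplicity 0).

The character of a tensor product is the pointwise product (chi_7 * chi_7)(C) = chi_7(C) * chi_7(C):
  {e}: (2)*(2), {r^4}: (-2)*(-2), {r^1, r^7}: (-sqrt(2))*(-sqrt(2)), {r^2, r^6}: (0)*(0), {r^3, r^5}: (sqrt(2))*(sqrt(2)), {s, sr^2, ...}: (0)*(0), {sr, sr^3, ...}: (0)*(0)
so (chi_7 * chi_7) takes values
  {e} -> 4, {r^4} -> 4, {r^1, r^7} -> 2, {r^2, r^6} -> 0, {r^3, r^5} -> 2, {s, sr^2, ...} -> 0, {sr, sr^3, ...} -> 0.
Now take the inner product of this character with each irreducible chi from the table, <chi_7*chi_7, chi> = (1/16) sum_C |C| (chi_7*chi_7)(C) conj(chi(C)):
  <chi_7*chi_7, chi_1> = (1/16)[1*(4)*conj(1) + 1*(4)*conj(1) + 2*(2)*conj(1) + 2*(0)*conj(1) + 2*(2)*conj(1) + 4*(0)*conj(1) + 4*(0)*conj(1)]
      = (1/16)[(4) + (4) + (4) + (0) + (4) + (0) + (0)] = 16/16 = 1
  <chi_7*chi_7, chi_2> = (1/16)[1*(4)*conj(1) + 1*(4)*conj(1) + 2*(2)*conj(1) + 2*(0)*conj(1) + 2*(2)*conj(1) + 4*(0)*conj(-1) + 4*(0)*conj(-1)]
      = (1/16)[(4) + (4) + (4) + (0) + (4) + (0) + (0)] = 16/16 = 1
  <chi_7*chi_7, chi_3> = (1/16)[1*(4)*conj(1) + 1*(4)*conj(1) + 2*(2)*conj(-1) + 2*(0)*conj(1) + 2*(2)*conj(-1) + 4*(0)*conj(1) + 4*(0)*conj(-1)]
      = (1/16)[(4) + (4) + (-4) + (0) + (-4) + (0) + (0)] = 0/16 = 0
  <chi_7*chi_7, chi_4> = (1/16)[1*(4)*conj(1) + 1*(4)*conj(1) + 2*(2)*conj(-1) + 2*(0)*conj(1) + 2*(2)*conj(-1) + 4*(0)*conj(-1) + 4*(0)*conj(1)]
      = (1/16)[(4) + (4) + (-4) + (0) + (-4) + (0) + (0)] = 0/16 = 0
  <chi_7*chi_7, chi_5> = (1/16)[1*(4)*conj(2) + 1*(4)*conj(-2) + 2*(2)*conj(sqrt(2)) + 2*(0)*conj(0) + 2*(2)*conj(-sqrt(2)) + 4*(0)*conj(0) + 4*(0)*conj(0)]
      = (1/16)[(8) + (-8) + (4*sqrt(2)) + (0) + (-4*sqrt(2)) + (0) + (0)] = 0/16 = 0
  <chi_7*chi_7, chi_6> = (1/16)[1*(4)*conj(2) + 1*(4)*conj(2) + 2*(2)*conj(0) + 2*(0)*conj(-2) + 2*(2)*conj(0) + 4*(0)*conj(0) + 4*(0)*conj(0)]
      = (1/16)[(8) + (8) + (0) + (0) + (0) + (0) + (0)] = 16/16 = 1
  <chi_7*chi_7, chi_7> = (1/16)[1*(4)*conj(2) + 1*(4)*conj(-2) + 2*(2)*conj(-sqrt(2)) + 2*(0)*conj(0) + 2*(2)*conj(sqrt(2)) + 4*(0)*conj(0) + 4*(0)*conj(0)]
      = (1/16)[(8) + (-8) + (-4*sqrt(2)) + (0) + (4*sqrt(2)) + (0) + (0)] = 0/16 = 0
Hence the multiplicities are chi_1: 1, chi_2: 1, chi_6: 1. Dimension check: dim(chi_7)*dim(chi_7) = 2*2 = 4 and sum (mult * dim) = 1*1 + 1*1 + 1*2 = 4.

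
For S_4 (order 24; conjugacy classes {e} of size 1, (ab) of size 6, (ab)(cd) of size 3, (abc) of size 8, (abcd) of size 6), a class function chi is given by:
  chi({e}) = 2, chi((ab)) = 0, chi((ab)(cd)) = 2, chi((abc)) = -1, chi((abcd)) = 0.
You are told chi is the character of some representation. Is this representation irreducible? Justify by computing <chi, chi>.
Irreducible: <chi, chi> = 1.

Working: <chi, chi> = (1/|G|) sum_C |C| * |chi(C)|^2 = (1/24)[1*|2|^2 + 6*|0|^2 + 3*|2|^2 + 8*|-1|^2 + 6*|0|^2]
  = (1/24)[(4) + (0) + (12) + (8) + (0)] = 24/24 = 1.
A character is irreducible iff <chi, chi> = 1, so this representation is irreducible.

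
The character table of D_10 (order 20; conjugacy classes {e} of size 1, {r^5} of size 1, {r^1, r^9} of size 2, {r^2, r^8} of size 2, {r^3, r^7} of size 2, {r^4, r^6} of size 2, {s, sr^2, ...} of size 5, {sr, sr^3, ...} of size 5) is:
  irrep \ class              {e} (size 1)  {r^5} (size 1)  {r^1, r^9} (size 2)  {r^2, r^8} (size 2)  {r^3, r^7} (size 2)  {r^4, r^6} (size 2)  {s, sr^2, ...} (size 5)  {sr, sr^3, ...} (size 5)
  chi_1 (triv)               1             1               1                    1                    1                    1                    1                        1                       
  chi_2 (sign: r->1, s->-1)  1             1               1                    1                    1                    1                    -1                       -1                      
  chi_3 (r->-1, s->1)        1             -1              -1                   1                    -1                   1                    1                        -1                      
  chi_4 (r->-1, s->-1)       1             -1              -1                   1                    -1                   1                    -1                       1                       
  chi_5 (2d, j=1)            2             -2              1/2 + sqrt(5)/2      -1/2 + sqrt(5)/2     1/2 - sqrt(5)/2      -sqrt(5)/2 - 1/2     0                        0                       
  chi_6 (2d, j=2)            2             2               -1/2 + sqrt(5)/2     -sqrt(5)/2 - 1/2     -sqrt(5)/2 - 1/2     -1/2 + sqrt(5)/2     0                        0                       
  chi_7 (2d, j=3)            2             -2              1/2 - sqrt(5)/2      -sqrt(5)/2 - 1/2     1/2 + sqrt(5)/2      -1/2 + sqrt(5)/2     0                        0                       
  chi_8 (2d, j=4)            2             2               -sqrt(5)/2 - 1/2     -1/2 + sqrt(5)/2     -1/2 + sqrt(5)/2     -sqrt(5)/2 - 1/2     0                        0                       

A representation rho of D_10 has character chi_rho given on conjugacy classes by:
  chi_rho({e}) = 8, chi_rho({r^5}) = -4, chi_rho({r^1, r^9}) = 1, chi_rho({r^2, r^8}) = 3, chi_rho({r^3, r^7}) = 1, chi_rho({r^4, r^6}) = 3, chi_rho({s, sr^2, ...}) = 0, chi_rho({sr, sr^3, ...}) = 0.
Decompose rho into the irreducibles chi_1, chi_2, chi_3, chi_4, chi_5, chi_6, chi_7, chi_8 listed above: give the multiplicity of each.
Multiplicities: chi_1: 1, chi_2: 1, chi_3: 1, chi_4: 1, chi_5: 1, chi_6: 0, chi_7: 1, chi_8: 0.

Details: Use <chi_rho, chi> = (1/|G|) sum_C |C| * chi_rho(C) * conj(chi(C)) with |G| = 20 for each irreducible chi in the table:
  <chi_rho, chi_1> = (1/20)[1*(8)*conj(1) + 1*(-4)*conj(1) + 2*(1)*conj(1) + 2*(3)*conj(1) + 2*(1)*conj(1) + 2*(3)*conj(1) + 5*(0)*conj(1) + 5*(0)*conj(1)]
      = (1/20)[(8) + (-4) + (2) + (6) + (2) + (6) + (0) + (0)] = 20/20 = 1
  <chi_rho, chi_2> = (1/20)[1*(8)*conj(1) + 1*(-4)*conj(1) + 2*(1)*conj(1) + 2*(3)*conj(1) + 2*(1)*conj(1) + 2*(3)*conj(1) + 5*(0)*conj(-1) + 5*(0)*conj(-1)]
      = (1/20)[(8) + (-4) + (2) + (6) + (2) + (6) + (0) + (0)] = 20/20 = 1
  <chi_rho, chi_3> = (1/20)[1*(8)*conj(1) + 1*(-4)*conj(-1) + 2*(1)*conj(-1) + 2*(3)*conj(1) + 2*(1)*conj(-1) + 2*(3)*conj(1) + 5*(0)*conj(1) + 5*(0)*conj(-1)]
      = (1/20)[(8) + (4) + (-2) + (6) + (-2) + (6) + (0) + (0)] = 20/20 = 1
  <chi_rho, chi_4> = (1/20)[1*(8)*conj(1) + 1*(-4)*conj(-1) + 2*(1)*conj(-1) + 2*(3)*conj(1) + 2*(1)*conj(-1) + 2*(3)*conj(1) + 5*(0)*conj(-1) + 5*(0)*conj(1)]
      = (1/20)[(8) + (4) + (-2) + (6) + (-2) + (6) + (0) + (0)] = 20/20 = 1
  <chi_rho, chi_5> = (1/20)[1*(8)*conj(2) + 1*(-4)*conj(-2) + 2*(1)*conj(1/2 + sqrt(5)/2) + 2*(3)*conj(-1/2 + sqrt(5)/2) + 2*(1)*conj(1/2 - sqrt(5)/2) + 2*(3)*conj(-sqrt(5)/2 - 1/2) + 5*(0)*conj(0) + 5*(0)*conj(0)]
      = (1/20)[(16) + (8) + (1 + sqrt(5)) + (-3 + 3*sqrt(5)) + (1 - sqrt(5)) + (-3*sqrt(5) - 3) + (0) + (0)] = 20/20 = 1
  <chi_rho, chi_6> = (1/20)[1*(8)*conj(2) + 1*(-4)*conj(2) + 2*(1)*conj(-1/2 + sqrt(5)/2) + 2*(3)*conj(-sqrt(5)/2 - 1/2) + 2*(1)*conj(-sqrt(5)/2 - 1/2) + 2*(3)*conj(-1/2 + sqrt(5)/2) + 5*(0)*conj(0) + 5*(0)*conj(0)]
      = (1/20)[(16) + (-8) + (-1 + sqrt(5)) + (-3*sqrt(5) - 3) + (-sqrt(5) - 1) + (-3 + 3*sqrt(5)) + (0) + (0)] = 0/20 = 0
  <chi_rho, chi_7> = (1/20)[1*(8)*conj(2) + 1*(-4)*conj(-2) + 2*(1)*conj(1/2 - sqrt(5)/2) + 2*(3)*conj(-sqrt(5)/2 - 1/2) + 2*(1)*conj(1/2 + sqrt(5)/2) + 2*(3)*conj(-1/2 + sqrt(5)/2) + 5*(0)*conj(0) + 5*(0)*conj(0)]
      = (1/20)[(16) + (8) + (1 - sqrt(5)) + (-3*sqrt(5) - 3) + (1 + sqrt(5)) + (-3 + 3*sqrt(5)) + (0) + (0)] = 20/20 = 1
  <chi_rho, chi_8> = (1/20)[1*(8)*conj(2) + 1*(-4)*conj(2) + 2*(1)*conj(-sqrt(5)/2 - 1/2) + 2*(3)*conj(-1/2 + sqrt(5)/2) + 2*(1)*conj(-1/2 + sqrt(5)/2) + 2*(3)*conj(-sqrt(5)/2 - 1/2) + 5*(0)*conj(0) + 5*(0)*conj(0)]
      = (1/20)[(16) + (-8) + (-sqrt(5) - 1) + (-3 + 3*sqrt(5)) + (-1 + sqrt(5)) + (-3*sqrt(5) - 3) + (0) + (0)] = 0/20 = 0
Dimension check: dim(rho) = sum (mult * dim) = 1*1 + 1*1 + 1*1 + 1*1 + 1*2 + 0*2 + 1*2 + 0*2 = 8 = chi_rho(e) = 8.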